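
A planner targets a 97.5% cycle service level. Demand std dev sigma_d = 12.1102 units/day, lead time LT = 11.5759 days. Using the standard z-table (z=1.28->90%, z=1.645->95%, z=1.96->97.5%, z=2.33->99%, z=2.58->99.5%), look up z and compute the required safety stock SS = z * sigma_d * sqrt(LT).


From the table, SL = 97.5% corresponds to z = 1.96
sqrt(LT) = sqrt(11.5759) = 3.4023
SS = 1.96 * 12.1102 * 3.4023 = 80.7579

80.7579 units


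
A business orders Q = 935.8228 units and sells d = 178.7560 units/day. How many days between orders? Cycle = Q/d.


Cycle = 935.8228 / 178.7560 = 5.2352

5.2352 days


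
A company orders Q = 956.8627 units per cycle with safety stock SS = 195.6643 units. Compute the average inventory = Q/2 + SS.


Q/2 = 478.4314
Avg = 478.4314 + 195.6643 = 674.0956

674.0956 units


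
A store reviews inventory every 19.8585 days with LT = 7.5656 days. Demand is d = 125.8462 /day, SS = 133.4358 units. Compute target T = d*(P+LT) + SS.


P + LT = 27.4241
d*(P+LT) = 125.8462 * 27.4241 = 3451.2188
T = 3451.2188 + 133.4358 = 3584.6546

3584.6546 units


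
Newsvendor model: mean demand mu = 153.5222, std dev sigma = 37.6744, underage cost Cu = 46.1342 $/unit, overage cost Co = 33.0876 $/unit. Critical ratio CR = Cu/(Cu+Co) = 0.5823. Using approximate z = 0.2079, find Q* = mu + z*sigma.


CR = Cu/(Cu+Co) = 46.1342/(46.1342+33.0876) = 0.5823
z = 0.2079
Q* = 153.5222 + 0.2079 * 37.6744 = 161.3547

161.3547 units


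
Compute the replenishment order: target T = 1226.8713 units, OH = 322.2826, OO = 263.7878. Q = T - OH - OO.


Inventory position = OH + OO = 322.2826 + 263.7878 = 586.0704
Q = 1226.8713 - 586.0704 = 640.8009

640.8009 units


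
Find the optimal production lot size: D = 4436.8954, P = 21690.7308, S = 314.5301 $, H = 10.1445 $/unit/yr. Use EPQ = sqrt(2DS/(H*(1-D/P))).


1 - D/P = 1 - 0.2046 = 0.7954
H*(1-D/P) = 8.0694
2DS = 2791074.3077
EPQ = sqrt(345883.0551) = 588.1182

588.1182 units


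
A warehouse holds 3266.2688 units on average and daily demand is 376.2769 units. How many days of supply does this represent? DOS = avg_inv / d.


DOS = 3266.2688 / 376.2769 = 8.6805

8.6805 days


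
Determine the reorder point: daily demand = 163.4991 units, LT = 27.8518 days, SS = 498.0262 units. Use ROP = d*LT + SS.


d*LT = 163.4991 * 27.8518 = 4553.7442
ROP = 4553.7442 + 498.0262 = 5051.7704

5051.7704 units


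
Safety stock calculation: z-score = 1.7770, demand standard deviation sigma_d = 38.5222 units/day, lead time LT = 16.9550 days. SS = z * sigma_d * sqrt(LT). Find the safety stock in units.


sqrt(LT) = sqrt(16.9550) = 4.1176
SS = 1.7770 * 38.5222 * 4.1176 = 281.8691

281.8691 units


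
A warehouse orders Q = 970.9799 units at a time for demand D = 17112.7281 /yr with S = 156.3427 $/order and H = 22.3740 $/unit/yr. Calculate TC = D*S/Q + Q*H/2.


Ordering cost = D*S/Q = 2755.4125
Holding cost = Q*H/2 = 10862.3521
TC = 2755.4125 + 10862.3521 = 13617.7646

13617.7646 $/yr


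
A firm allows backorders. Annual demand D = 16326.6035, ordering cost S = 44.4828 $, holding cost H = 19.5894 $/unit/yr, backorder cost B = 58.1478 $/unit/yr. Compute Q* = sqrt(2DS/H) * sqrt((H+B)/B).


sqrt(2DS/H) = 272.3005
sqrt((H+B)/B) = 1.1562
Q* = 272.3005 * 1.1562 = 314.8446

314.8446 units


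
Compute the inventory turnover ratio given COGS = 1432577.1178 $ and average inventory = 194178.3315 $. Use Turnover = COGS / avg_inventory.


Turnover = 1432577.1178 / 194178.3315 = 7.3776

7.3776


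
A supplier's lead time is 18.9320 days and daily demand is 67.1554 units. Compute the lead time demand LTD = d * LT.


LTD = 67.1554 * 18.9320 = 1271.3860

1271.3860 units


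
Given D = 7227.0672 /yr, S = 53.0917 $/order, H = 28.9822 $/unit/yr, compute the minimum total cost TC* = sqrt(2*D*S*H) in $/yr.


2*D*S*H = 22240782.8291
TC* = sqrt(22240782.8291) = 4716.0134

4716.0134 $/yr


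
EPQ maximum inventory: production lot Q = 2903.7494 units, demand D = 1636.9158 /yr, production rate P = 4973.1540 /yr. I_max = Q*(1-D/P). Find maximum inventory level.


D/P = 0.3292
1 - D/P = 0.6708
I_max = 2903.7494 * 0.6708 = 1947.9790

1947.9790 units


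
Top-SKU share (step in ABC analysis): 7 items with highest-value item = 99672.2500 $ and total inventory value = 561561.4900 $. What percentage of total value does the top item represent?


Top item = 99672.2500
Total = 561561.4900
Percentage = 99672.2500 / 561561.4900 * 100 = 17.7491

17.7491%


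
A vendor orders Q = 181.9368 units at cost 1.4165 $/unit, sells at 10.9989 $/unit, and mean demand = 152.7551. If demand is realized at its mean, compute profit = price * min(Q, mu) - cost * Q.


Sales at mu = min(181.9368, 152.7551) = 152.7551
Revenue = 10.9989 * 152.7551 = 1680.1381
Total cost = 1.4165 * 181.9368 = 257.7135
Profit = 1680.1381 - 257.7135 = 1422.4246

1422.4246 $


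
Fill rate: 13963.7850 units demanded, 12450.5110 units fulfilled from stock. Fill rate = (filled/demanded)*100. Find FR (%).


FR = 12450.5110 / 13963.7850 * 100 = 89.1629

89.1629%


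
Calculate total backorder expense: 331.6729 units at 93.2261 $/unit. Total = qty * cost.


Total = 331.6729 * 93.2261 = 30920.5709

30920.5709 $


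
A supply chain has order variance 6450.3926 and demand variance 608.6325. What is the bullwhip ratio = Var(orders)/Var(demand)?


BW = 6450.3926 / 608.6325 = 10.5982

10.5982


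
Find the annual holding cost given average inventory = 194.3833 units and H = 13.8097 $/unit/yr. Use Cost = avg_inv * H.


Cost = 194.3833 * 13.8097 = 2684.3751

2684.3751 $/yr


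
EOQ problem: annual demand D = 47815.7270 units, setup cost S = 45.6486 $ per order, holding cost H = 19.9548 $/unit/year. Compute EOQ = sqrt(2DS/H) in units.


2*D*S = 2 * 47815.7270 * 45.6486 = 4365441.9911
2*D*S/H = 218766.5119
EOQ = sqrt(218766.5119) = 467.7248

467.7248 units


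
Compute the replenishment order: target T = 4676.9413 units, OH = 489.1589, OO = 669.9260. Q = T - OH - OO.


Inventory position = OH + OO = 489.1589 + 669.9260 = 1159.0849
Q = 4676.9413 - 1159.0849 = 3517.8564

3517.8564 units


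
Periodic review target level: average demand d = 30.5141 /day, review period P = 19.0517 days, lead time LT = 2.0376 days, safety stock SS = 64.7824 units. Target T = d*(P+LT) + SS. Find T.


P + LT = 21.0893
d*(P+LT) = 30.5141 * 21.0893 = 643.5210
T = 643.5210 + 64.7824 = 708.3034

708.3034 units


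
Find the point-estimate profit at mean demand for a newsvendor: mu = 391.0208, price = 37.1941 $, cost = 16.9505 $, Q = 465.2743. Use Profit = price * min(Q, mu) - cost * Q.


Sales at mu = min(465.2743, 391.0208) = 391.0208
Revenue = 37.1941 * 391.0208 = 14543.6667
Total cost = 16.9505 * 465.2743 = 7886.6320
Profit = 14543.6667 - 7886.6320 = 6657.0347

6657.0347 $


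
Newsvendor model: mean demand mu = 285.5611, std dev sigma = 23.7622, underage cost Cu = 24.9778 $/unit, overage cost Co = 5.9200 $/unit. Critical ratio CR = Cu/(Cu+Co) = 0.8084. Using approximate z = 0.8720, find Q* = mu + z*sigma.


CR = Cu/(Cu+Co) = 24.9778/(24.9778+5.9200) = 0.8084
z = 0.8720
Q* = 285.5611 + 0.8720 * 23.7622 = 306.2817

306.2817 units


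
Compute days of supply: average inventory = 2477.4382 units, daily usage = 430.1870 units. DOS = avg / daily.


DOS = 2477.4382 / 430.1870 = 5.7590

5.7590 days


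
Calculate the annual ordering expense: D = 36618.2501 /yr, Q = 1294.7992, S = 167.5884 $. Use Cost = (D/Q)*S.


Number of orders = D/Q = 28.2810
Cost = 28.2810 * 167.5884 = 4739.5719

4739.5719 $/yr


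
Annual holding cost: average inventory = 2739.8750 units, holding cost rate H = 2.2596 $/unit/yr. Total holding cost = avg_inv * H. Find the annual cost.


Cost = 2739.8750 * 2.2596 = 6191.0215

6191.0215 $/yr


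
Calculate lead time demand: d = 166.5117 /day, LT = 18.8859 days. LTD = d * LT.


LTD = 166.5117 * 18.8859 = 3144.7233

3144.7233 units


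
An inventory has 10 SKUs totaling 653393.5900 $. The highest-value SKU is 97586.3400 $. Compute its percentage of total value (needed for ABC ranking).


Top item = 97586.3400
Total = 653393.5900
Percentage = 97586.3400 / 653393.5900 * 100 = 14.9353

14.9353%


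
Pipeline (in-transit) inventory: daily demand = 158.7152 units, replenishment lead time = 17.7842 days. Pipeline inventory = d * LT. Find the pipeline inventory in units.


Pipeline = 158.7152 * 17.7842 = 2822.6229

2822.6229 units


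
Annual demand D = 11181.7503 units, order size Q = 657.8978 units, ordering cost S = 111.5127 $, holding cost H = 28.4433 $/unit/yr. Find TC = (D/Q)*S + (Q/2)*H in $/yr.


Ordering cost = D*S/Q = 1895.2901
Holding cost = Q*H/2 = 9356.3922
TC = 1895.2901 + 9356.3922 = 11251.6823

11251.6823 $/yr


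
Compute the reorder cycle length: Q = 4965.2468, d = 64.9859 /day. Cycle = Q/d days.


Cycle = 4965.2468 / 64.9859 = 76.4050

76.4050 days


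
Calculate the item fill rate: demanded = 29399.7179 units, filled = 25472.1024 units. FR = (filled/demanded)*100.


FR = 25472.1024 / 29399.7179 * 100 = 86.6406

86.6406%


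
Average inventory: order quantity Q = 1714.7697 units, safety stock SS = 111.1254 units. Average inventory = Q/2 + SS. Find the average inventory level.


Q/2 = 857.3849
Avg = 857.3849 + 111.1254 = 968.5103

968.5103 units


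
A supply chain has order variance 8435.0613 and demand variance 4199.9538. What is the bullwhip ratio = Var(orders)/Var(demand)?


BW = 8435.0613 / 4199.9538 = 2.0084

2.0084


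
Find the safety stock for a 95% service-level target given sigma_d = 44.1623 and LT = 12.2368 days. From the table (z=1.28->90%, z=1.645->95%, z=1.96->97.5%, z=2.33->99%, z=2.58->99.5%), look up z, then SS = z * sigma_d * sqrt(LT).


From the table, SL = 95% corresponds to z = 1.645
sqrt(LT) = sqrt(12.2368) = 3.4981
SS = 1.645 * 44.1623 * 3.4981 = 254.1274

254.1274 units


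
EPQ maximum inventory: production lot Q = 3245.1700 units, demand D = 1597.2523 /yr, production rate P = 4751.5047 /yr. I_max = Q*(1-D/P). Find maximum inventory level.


D/P = 0.3362
1 - D/P = 0.6638
I_max = 3245.1700 * 0.6638 = 2154.2829

2154.2829 units


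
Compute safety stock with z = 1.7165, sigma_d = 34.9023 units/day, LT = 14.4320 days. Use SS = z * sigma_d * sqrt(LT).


sqrt(LT) = sqrt(14.4320) = 3.7989
SS = 1.7165 * 34.9023 * 3.7989 = 227.5942

227.5942 units


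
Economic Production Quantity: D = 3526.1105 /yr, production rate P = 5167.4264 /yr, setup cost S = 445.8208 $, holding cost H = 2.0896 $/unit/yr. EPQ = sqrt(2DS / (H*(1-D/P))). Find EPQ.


1 - D/P = 1 - 0.6824 = 0.3176
H*(1-D/P) = 0.6637
2DS = 3144026.8080
EPQ = sqrt(4737019.8417) = 2176.4696

2176.4696 units


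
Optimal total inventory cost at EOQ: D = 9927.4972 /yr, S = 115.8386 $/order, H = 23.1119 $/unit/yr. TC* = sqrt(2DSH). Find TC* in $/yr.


2*D*S*H = 53156786.5240
TC* = sqrt(53156786.5240) = 7290.8701

7290.8701 $/yr


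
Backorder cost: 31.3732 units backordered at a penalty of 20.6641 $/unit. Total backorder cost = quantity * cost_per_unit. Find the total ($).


Total = 31.3732 * 20.6641 = 648.2989

648.2989 $


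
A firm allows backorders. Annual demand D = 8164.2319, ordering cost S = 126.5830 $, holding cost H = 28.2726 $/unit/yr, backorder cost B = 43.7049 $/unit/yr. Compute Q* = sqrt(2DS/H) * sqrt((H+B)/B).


sqrt(2DS/H) = 270.3818
sqrt((H+B)/B) = 1.2833
Q* = 270.3818 * 1.2833 = 346.9851

346.9851 units


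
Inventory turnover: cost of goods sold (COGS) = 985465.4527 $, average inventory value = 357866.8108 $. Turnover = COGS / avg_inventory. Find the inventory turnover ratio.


Turnover = 985465.4527 / 357866.8108 = 2.7537

2.7537


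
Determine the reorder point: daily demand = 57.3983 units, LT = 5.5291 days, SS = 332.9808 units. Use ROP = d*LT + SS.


d*LT = 57.3983 * 5.5291 = 317.3609
ROP = 317.3609 + 332.9808 = 650.3417

650.3417 units


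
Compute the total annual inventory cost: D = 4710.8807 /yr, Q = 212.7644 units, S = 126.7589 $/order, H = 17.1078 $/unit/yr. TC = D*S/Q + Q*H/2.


Ordering cost = D*S/Q = 2806.6070
Holding cost = Q*H/2 = 1819.9654
TC = 2806.6070 + 1819.9654 = 4626.5724

4626.5724 $/yr


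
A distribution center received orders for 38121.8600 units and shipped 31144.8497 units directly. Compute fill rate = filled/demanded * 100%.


FR = 31144.8497 / 38121.8600 * 100 = 81.6981

81.6981%


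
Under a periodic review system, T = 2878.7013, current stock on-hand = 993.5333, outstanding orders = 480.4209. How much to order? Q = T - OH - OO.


Inventory position = OH + OO = 993.5333 + 480.4209 = 1473.9542
Q = 2878.7013 - 1473.9542 = 1404.7471

1404.7471 units


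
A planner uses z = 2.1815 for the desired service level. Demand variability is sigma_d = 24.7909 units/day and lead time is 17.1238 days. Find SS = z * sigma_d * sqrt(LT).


sqrt(LT) = sqrt(17.1238) = 4.1381
SS = 2.1815 * 24.7909 * 4.1381 = 223.7936

223.7936 units


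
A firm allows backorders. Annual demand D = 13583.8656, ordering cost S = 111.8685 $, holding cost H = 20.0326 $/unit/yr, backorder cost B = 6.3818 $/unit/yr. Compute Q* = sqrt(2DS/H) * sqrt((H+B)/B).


sqrt(2DS/H) = 389.5040
sqrt((H+B)/B) = 2.0345
Q* = 389.5040 * 2.0345 = 792.4296

792.4296 units


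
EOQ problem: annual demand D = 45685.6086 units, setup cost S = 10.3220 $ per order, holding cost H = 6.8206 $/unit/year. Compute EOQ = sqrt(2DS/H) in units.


2*D*S = 2 * 45685.6086 * 10.3220 = 943133.7039
2*D*S/H = 138277.2343
EOQ = sqrt(138277.2343) = 371.8565

371.8565 units


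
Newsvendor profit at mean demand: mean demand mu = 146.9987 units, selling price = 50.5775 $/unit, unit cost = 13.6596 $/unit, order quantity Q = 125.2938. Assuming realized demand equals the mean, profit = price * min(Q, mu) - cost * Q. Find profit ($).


Sales at mu = min(125.2938, 146.9987) = 125.2938
Revenue = 50.5775 * 125.2938 = 6337.0472
Total cost = 13.6596 * 125.2938 = 1711.4632
Profit = 6337.0472 - 1711.4632 = 4625.5840

4625.5840 $


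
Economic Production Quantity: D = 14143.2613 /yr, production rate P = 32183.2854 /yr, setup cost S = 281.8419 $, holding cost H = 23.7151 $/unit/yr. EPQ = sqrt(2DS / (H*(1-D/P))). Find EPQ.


1 - D/P = 1 - 0.4395 = 0.5605
H*(1-D/P) = 13.2933
2DS = 7972327.2740
EPQ = sqrt(599726.7517) = 774.4203

774.4203 units


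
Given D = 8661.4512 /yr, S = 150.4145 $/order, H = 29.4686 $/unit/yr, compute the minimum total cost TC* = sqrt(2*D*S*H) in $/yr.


2*D*S*H = 76783846.9067
TC* = sqrt(76783846.9067) = 8762.6393

8762.6393 $/yr


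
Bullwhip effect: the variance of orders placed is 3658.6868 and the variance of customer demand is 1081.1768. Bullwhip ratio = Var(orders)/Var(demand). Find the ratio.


BW = 3658.6868 / 1081.1768 = 3.3840

3.3840


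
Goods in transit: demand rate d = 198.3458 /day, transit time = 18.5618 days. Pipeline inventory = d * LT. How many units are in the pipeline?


Pipeline = 198.3458 * 18.5618 = 3681.6551

3681.6551 units


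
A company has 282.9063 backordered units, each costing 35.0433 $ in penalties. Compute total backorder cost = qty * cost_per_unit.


Total = 282.9063 * 35.0433 = 9913.9703

9913.9703 $


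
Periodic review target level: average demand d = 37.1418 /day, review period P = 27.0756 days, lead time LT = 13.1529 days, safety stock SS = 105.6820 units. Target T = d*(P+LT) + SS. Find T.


P + LT = 40.2285
d*(P+LT) = 37.1418 * 40.2285 = 1494.1589
T = 1494.1589 + 105.6820 = 1599.8409

1599.8409 units


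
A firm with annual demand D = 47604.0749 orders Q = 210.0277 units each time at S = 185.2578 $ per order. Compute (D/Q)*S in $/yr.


Number of orders = D/Q = 226.6562
Cost = 226.6562 * 185.2578 = 41989.8241

41989.8241 $/yr


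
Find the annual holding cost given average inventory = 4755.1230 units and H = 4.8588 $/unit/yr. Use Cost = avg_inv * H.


Cost = 4755.1230 * 4.8588 = 23104.1916

23104.1916 $/yr


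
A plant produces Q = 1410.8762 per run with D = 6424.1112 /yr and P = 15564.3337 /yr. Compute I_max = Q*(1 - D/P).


D/P = 0.4127
1 - D/P = 0.5873
I_max = 1410.8762 * 0.5873 = 828.5432

828.5432 units


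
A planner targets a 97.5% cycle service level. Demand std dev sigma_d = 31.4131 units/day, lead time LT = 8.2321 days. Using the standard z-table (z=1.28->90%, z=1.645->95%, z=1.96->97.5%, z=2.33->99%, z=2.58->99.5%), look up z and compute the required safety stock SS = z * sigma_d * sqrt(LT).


From the table, SL = 97.5% corresponds to z = 1.96
sqrt(LT) = sqrt(8.2321) = 2.8692
SS = 1.96 * 31.4131 * 2.8692 = 176.6535

176.6535 units


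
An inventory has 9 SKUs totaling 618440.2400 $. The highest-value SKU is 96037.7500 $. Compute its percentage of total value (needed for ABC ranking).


Top item = 96037.7500
Total = 618440.2400
Percentage = 96037.7500 / 618440.2400 * 100 = 15.5290

15.5290%


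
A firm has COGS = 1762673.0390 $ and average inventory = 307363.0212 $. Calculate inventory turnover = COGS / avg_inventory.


Turnover = 1762673.0390 / 307363.0212 = 5.7348

5.7348


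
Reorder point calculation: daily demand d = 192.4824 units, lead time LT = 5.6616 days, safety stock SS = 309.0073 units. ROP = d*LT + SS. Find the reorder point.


d*LT = 192.4824 * 5.6616 = 1089.7584
ROP = 1089.7584 + 309.0073 = 1398.7657

1398.7657 units


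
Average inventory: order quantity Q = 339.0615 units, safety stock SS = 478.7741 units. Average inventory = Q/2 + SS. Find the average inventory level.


Q/2 = 169.5308
Avg = 169.5308 + 478.7741 = 648.3048

648.3048 units


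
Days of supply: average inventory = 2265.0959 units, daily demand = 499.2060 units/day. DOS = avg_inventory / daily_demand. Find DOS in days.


DOS = 2265.0959 / 499.2060 = 4.5374

4.5374 days


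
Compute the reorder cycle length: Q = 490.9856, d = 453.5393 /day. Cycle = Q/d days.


Cycle = 490.9856 / 453.5393 = 1.0826

1.0826 days


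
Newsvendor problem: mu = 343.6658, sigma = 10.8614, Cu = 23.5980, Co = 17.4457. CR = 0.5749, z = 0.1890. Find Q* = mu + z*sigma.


CR = Cu/(Cu+Co) = 23.5980/(23.5980+17.4457) = 0.5749
z = 0.1890
Q* = 343.6658 + 0.1890 * 10.8614 = 345.7186

345.7186 units


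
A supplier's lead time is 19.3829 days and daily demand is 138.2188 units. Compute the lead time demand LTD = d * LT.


LTD = 138.2188 * 19.3829 = 2679.0812

2679.0812 units


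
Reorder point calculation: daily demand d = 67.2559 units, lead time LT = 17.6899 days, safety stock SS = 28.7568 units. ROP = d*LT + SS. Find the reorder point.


d*LT = 67.2559 * 17.6899 = 1189.7501
ROP = 1189.7501 + 28.7568 = 1218.5069

1218.5069 units


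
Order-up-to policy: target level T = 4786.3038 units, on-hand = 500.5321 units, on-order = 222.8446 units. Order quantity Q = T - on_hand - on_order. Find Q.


Inventory position = OH + OO = 500.5321 + 222.8446 = 723.3767
Q = 4786.3038 - 723.3767 = 4062.9271

4062.9271 units


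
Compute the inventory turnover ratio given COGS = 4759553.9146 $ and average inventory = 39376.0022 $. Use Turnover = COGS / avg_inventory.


Turnover = 4759553.9146 / 39376.0022 = 120.8745

120.8745


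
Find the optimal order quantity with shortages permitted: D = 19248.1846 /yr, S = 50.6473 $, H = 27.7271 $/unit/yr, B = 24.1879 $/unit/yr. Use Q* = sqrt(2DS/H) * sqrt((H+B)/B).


sqrt(2DS/H) = 265.1770
sqrt((H+B)/B) = 1.4650
Q* = 265.1770 * 1.4650 = 388.4930

388.4930 units


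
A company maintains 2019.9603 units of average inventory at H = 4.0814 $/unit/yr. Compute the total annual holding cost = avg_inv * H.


Cost = 2019.9603 * 4.0814 = 8244.2660

8244.2660 $/yr


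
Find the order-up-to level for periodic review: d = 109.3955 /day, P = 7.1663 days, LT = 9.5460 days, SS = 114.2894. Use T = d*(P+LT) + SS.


P + LT = 16.7123
d*(P+LT) = 109.3955 * 16.7123 = 1828.2504
T = 1828.2504 + 114.2894 = 1942.5398

1942.5398 units


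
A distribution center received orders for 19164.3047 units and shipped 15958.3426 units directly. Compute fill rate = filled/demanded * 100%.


FR = 15958.3426 / 19164.3047 * 100 = 83.2712

83.2712%


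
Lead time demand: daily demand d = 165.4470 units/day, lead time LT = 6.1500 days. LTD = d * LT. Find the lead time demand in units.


LTD = 165.4470 * 6.1500 = 1017.4991

1017.4991 units


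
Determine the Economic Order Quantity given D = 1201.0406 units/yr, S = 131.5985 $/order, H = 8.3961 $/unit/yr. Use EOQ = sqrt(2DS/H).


2*D*S = 2 * 1201.0406 * 131.5985 = 316110.2828
2*D*S/H = 37649.6567
EOQ = sqrt(37649.6567) = 194.0352

194.0352 units


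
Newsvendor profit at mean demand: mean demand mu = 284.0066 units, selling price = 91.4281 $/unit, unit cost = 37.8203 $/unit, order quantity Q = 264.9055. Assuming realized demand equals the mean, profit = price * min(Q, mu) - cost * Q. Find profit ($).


Sales at mu = min(264.9055, 284.0066) = 264.9055
Revenue = 91.4281 * 264.9055 = 24219.8065
Total cost = 37.8203 * 264.9055 = 10018.8055
Profit = 24219.8065 - 10018.8055 = 14201.0011

14201.0011 $


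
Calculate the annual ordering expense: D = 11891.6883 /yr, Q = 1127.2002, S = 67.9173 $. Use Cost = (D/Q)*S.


Number of orders = D/Q = 10.5498
Cost = 10.5498 * 67.9173 = 716.5110

716.5110 $/yr


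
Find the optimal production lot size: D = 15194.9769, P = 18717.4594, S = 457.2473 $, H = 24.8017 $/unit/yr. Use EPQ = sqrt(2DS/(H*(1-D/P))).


1 - D/P = 1 - 0.8118 = 0.1882
H*(1-D/P) = 4.6675
2DS = 13895724.3222
EPQ = sqrt(2977129.9732) = 1725.4362

1725.4362 units


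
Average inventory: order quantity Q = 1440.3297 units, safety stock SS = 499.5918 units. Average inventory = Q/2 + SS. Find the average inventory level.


Q/2 = 720.1649
Avg = 720.1649 + 499.5918 = 1219.7567

1219.7567 units


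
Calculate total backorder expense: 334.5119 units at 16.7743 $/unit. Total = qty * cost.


Total = 334.5119 * 16.7743 = 5611.2030

5611.2030 $


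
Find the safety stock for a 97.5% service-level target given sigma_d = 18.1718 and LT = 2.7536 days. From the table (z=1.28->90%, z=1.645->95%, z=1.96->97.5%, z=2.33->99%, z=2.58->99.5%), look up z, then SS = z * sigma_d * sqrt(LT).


From the table, SL = 97.5% corresponds to z = 1.96
sqrt(LT) = sqrt(2.7536) = 1.6594
SS = 1.96 * 18.1718 * 1.6594 = 59.1023

59.1023 units


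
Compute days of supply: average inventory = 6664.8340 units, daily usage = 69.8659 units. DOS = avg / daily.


DOS = 6664.8340 / 69.8659 = 95.3947

95.3947 days


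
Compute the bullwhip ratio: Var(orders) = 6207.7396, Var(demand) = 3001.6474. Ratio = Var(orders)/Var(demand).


BW = 6207.7396 / 3001.6474 = 2.0681

2.0681


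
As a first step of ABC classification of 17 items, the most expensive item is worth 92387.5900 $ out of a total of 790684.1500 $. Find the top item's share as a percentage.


Top item = 92387.5900
Total = 790684.1500
Percentage = 92387.5900 / 790684.1500 * 100 = 11.6845

11.6845%


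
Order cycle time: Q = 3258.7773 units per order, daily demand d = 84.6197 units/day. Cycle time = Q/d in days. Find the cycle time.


Cycle = 3258.7773 / 84.6197 = 38.5109

38.5109 days


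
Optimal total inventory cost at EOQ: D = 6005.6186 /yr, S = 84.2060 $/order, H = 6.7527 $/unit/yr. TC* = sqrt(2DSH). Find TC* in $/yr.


2*D*S*H = 6829803.9470
TC* = sqrt(6829803.9470) = 2613.3894

2613.3894 $/yr


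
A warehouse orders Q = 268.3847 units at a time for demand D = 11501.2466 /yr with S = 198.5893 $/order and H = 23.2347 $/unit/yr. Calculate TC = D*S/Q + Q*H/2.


Ordering cost = D*S/Q = 8510.2635
Holding cost = Q*H/2 = 3117.9190
TC = 8510.2635 + 3117.9190 = 11628.1825

11628.1825 $/yr


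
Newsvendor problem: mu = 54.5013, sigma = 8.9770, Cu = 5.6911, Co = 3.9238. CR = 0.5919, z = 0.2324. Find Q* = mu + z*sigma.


CR = Cu/(Cu+Co) = 5.6911/(5.6911+3.9238) = 0.5919
z = 0.2324
Q* = 54.5013 + 0.2324 * 8.9770 = 56.5876

56.5876 units


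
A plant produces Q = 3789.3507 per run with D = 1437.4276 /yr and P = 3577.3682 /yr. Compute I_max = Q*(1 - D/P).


D/P = 0.4018
1 - D/P = 0.5982
I_max = 3789.3507 * 0.5982 = 2266.7461

2266.7461 units


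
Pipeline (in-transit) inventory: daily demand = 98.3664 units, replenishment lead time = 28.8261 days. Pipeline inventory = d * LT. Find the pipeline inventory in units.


Pipeline = 98.3664 * 28.8261 = 2835.5197

2835.5197 units


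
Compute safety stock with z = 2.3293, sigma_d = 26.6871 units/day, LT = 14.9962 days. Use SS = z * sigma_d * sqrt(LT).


sqrt(LT) = sqrt(14.9962) = 3.8725
SS = 2.3293 * 26.6871 * 3.8725 = 240.7229

240.7229 units


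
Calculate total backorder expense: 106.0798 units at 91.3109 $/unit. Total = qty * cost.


Total = 106.0798 * 91.3109 = 9686.2420

9686.2420 $


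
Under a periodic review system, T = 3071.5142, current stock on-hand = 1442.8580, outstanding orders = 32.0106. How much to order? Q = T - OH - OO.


Inventory position = OH + OO = 1442.8580 + 32.0106 = 1474.8686
Q = 3071.5142 - 1474.8686 = 1596.6456

1596.6456 units


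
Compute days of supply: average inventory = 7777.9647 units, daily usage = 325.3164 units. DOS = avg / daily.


DOS = 7777.9647 / 325.3164 = 23.9089

23.9089 days


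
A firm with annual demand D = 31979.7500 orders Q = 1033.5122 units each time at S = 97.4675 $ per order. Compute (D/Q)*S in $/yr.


Number of orders = D/Q = 30.9428
Cost = 30.9428 * 97.4675 = 3015.9163

3015.9163 $/yr


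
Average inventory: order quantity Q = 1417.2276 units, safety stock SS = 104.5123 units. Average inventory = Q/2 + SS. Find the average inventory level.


Q/2 = 708.6138
Avg = 708.6138 + 104.5123 = 813.1261

813.1261 units


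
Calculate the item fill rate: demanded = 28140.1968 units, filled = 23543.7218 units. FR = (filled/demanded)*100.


FR = 23543.7218 / 28140.1968 * 100 = 83.6658

83.6658%


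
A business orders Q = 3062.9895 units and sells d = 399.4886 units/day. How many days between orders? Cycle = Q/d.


Cycle = 3062.9895 / 399.4886 = 7.6673

7.6673 days


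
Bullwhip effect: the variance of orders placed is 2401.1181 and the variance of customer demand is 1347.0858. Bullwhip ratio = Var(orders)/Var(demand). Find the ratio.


BW = 2401.1181 / 1347.0858 = 1.7825

1.7825


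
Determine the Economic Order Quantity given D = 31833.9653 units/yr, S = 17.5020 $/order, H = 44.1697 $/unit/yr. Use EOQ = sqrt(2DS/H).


2*D*S = 2 * 31833.9653 * 17.5020 = 1114316.1214
2*D*S/H = 25228.0663
EOQ = sqrt(25228.0663) = 158.8335

158.8335 units


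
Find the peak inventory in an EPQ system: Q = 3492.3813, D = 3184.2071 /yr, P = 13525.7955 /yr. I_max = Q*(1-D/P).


D/P = 0.2354
1 - D/P = 0.7646
I_max = 3492.3813 * 0.7646 = 2670.2141

2670.2141 units


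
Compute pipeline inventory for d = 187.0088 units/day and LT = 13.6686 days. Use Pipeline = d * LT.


Pipeline = 187.0088 * 13.6686 = 2556.1485

2556.1485 units


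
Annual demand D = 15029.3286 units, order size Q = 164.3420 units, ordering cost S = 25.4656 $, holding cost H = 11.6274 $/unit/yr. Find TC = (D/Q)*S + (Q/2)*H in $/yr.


Ordering cost = D*S/Q = 2328.8683
Holding cost = Q*H/2 = 955.4351
TC = 2328.8683 + 955.4351 = 3284.3034

3284.3034 $/yr


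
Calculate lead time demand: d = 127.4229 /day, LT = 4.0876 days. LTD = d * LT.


LTD = 127.4229 * 4.0876 = 520.8538

520.8538 units


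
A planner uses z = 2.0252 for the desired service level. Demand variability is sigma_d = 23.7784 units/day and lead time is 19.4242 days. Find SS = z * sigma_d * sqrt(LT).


sqrt(LT) = sqrt(19.4242) = 4.4073
SS = 2.0252 * 23.7784 * 4.4073 = 212.2375

212.2375 units


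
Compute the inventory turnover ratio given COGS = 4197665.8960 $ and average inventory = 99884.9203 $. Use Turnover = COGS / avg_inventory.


Turnover = 4197665.8960 / 99884.9203 = 42.0250

42.0250


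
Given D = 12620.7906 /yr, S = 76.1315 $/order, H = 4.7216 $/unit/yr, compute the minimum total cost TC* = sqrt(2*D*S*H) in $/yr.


2*D*S*H = 9073401.6398
TC* = sqrt(9073401.6398) = 3012.2088

3012.2088 $/yr


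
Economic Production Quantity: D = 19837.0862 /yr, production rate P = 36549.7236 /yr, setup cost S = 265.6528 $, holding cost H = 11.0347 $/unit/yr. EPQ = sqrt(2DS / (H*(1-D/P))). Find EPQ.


1 - D/P = 1 - 0.5427 = 0.4573
H*(1-D/P) = 5.0457
2DS = 10539554.9857
EPQ = sqrt(2088819.1949) = 1445.2748

1445.2748 units


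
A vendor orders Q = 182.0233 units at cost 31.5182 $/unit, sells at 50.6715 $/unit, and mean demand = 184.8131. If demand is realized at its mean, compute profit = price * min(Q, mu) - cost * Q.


Sales at mu = min(182.0233, 184.8131) = 182.0233
Revenue = 50.6715 * 182.0233 = 9223.3936
Total cost = 31.5182 * 182.0233 = 5737.0468
Profit = 9223.3936 - 5737.0468 = 3486.3469

3486.3469 $


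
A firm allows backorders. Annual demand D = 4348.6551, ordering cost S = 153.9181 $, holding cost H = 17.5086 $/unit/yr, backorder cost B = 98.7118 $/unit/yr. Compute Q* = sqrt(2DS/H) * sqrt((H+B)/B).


sqrt(2DS/H) = 276.5105
sqrt((H+B)/B) = 1.0851
Q* = 276.5105 * 1.0851 = 300.0325

300.0325 units


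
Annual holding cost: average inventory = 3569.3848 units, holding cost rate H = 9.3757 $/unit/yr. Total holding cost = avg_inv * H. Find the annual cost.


Cost = 3569.3848 * 9.3757 = 33465.4811

33465.4811 $/yr


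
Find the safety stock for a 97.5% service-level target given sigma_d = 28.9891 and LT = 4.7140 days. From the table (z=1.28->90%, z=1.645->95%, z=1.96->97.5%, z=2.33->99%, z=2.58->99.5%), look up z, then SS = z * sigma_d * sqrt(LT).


From the table, SL = 97.5% corresponds to z = 1.96
sqrt(LT) = sqrt(4.7140) = 2.1712
SS = 1.96 * 28.9891 * 2.1712 = 123.3632

123.3632 units


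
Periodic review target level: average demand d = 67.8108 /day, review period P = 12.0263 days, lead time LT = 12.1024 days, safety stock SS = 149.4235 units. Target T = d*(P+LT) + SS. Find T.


P + LT = 24.1287
d*(P+LT) = 67.8108 * 24.1287 = 1636.1864
T = 1636.1864 + 149.4235 = 1785.6099

1785.6099 units


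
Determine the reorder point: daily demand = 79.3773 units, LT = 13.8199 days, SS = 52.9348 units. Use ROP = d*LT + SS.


d*LT = 79.3773 * 13.8199 = 1096.9863
ROP = 1096.9863 + 52.9348 = 1149.9211

1149.9211 units


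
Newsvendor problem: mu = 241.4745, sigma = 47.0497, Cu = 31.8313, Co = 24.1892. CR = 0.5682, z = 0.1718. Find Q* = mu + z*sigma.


CR = Cu/(Cu+Co) = 31.8313/(31.8313+24.1892) = 0.5682
z = 0.1718
Q* = 241.4745 + 0.1718 * 47.0497 = 249.5576

249.5576 units


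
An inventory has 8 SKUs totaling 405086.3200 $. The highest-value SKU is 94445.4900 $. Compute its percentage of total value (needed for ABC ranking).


Top item = 94445.4900
Total = 405086.3200
Percentage = 94445.4900 / 405086.3200 * 100 = 23.3149

23.3149%


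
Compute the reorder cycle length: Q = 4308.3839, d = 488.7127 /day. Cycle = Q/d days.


Cycle = 4308.3839 / 488.7127 = 8.8158

8.8158 days


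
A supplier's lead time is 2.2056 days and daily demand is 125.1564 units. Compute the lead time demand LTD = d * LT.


LTD = 125.1564 * 2.2056 = 276.0450

276.0450 units


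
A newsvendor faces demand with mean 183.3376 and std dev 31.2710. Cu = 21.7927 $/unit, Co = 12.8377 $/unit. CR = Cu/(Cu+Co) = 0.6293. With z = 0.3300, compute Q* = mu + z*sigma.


CR = Cu/(Cu+Co) = 21.7927/(21.7927+12.8377) = 0.6293
z = 0.3300
Q* = 183.3376 + 0.3300 * 31.2710 = 193.6570

193.6570 units


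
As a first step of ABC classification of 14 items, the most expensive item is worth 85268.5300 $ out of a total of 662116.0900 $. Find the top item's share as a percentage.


Top item = 85268.5300
Total = 662116.0900
Percentage = 85268.5300 / 662116.0900 * 100 = 12.8782

12.8782%


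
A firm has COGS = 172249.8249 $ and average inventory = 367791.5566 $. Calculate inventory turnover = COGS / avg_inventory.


Turnover = 172249.8249 / 367791.5566 = 0.4683

0.4683


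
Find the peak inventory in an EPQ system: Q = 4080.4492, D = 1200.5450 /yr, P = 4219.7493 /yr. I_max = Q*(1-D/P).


D/P = 0.2845
1 - D/P = 0.7155
I_max = 4080.4492 * 0.7155 = 2919.5359

2919.5359 units


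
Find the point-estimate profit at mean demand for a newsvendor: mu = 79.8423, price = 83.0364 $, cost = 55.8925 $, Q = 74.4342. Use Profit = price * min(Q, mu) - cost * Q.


Sales at mu = min(74.4342, 79.8423) = 74.4342
Revenue = 83.0364 * 74.4342 = 6180.7480
Total cost = 55.8925 * 74.4342 = 4160.3135
Profit = 6180.7480 - 4160.3135 = 2020.4345

2020.4345 $


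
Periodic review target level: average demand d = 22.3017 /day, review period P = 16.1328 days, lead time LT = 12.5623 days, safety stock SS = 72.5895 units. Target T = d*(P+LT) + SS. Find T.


P + LT = 28.6951
d*(P+LT) = 22.3017 * 28.6951 = 639.9495
T = 639.9495 + 72.5895 = 712.5390

712.5390 units


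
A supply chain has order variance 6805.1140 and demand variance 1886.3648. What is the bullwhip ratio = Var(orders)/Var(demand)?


BW = 6805.1140 / 1886.3648 = 3.6075

3.6075


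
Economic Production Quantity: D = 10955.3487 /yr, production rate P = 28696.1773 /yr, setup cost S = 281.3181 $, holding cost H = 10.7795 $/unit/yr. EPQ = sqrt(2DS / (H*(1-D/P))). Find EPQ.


1 - D/P = 1 - 0.3818 = 0.6182
H*(1-D/P) = 6.6642
2DS = 6163875.7622
EPQ = sqrt(924922.6326) = 961.7290

961.7290 units


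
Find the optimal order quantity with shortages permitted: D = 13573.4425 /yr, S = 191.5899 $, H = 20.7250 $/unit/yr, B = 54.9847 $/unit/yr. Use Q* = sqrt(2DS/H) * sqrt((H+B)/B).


sqrt(2DS/H) = 500.9554
sqrt((H+B)/B) = 1.1734
Q* = 500.9554 * 1.1734 = 587.8329

587.8329 units


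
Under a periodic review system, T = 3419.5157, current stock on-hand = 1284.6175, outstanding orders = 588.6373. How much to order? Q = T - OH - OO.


Inventory position = OH + OO = 1284.6175 + 588.6373 = 1873.2548
Q = 3419.5157 - 1873.2548 = 1546.2609

1546.2609 units


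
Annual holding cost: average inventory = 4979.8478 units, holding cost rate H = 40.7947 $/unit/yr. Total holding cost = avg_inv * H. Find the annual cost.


Cost = 4979.8478 * 40.7947 = 203151.3970

203151.3970 $/yr


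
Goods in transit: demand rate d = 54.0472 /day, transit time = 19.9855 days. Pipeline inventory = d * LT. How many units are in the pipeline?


Pipeline = 54.0472 * 19.9855 = 1080.1603

1080.1603 units


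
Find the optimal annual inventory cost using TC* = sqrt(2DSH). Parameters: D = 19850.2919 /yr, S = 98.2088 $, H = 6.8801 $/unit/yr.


2*D*S*H = 26825143.1514
TC* = sqrt(26825143.1514) = 5179.2995

5179.2995 $/yr


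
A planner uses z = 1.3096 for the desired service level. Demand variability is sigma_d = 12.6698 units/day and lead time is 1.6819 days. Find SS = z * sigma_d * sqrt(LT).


sqrt(LT) = sqrt(1.6819) = 1.2969
SS = 1.3096 * 12.6698 * 1.2969 = 21.5183

21.5183 units


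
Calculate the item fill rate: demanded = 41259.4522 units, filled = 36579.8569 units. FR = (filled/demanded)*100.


FR = 36579.8569 / 41259.4522 * 100 = 88.6581

88.6581%


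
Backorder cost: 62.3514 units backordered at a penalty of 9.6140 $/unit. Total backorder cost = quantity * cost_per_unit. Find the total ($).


Total = 62.3514 * 9.6140 = 599.4464

599.4464 $


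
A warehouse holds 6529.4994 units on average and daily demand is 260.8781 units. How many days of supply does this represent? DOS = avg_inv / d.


DOS = 6529.4994 / 260.8781 = 25.0289

25.0289 days


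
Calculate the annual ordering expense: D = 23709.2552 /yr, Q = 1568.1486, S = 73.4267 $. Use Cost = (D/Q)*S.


Number of orders = D/Q = 15.1193
Cost = 15.1193 * 73.4267 = 1110.1578

1110.1578 $/yr


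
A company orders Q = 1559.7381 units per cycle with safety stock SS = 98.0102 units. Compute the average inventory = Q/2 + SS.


Q/2 = 779.8691
Avg = 779.8691 + 98.0102 = 877.8792

877.8792 units


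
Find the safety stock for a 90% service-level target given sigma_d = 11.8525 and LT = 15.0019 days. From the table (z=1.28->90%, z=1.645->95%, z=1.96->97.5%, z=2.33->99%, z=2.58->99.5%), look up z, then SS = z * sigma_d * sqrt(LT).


From the table, SL = 90% corresponds to z = 1.28
sqrt(LT) = sqrt(15.0019) = 3.8732
SS = 1.28 * 11.8525 * 3.8732 = 58.7615

58.7615 units


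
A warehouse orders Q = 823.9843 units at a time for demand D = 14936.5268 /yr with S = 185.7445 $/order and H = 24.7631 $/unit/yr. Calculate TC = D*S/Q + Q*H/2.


Ordering cost = D*S/Q = 3367.0274
Holding cost = Q*H/2 = 10202.2028
TC = 3367.0274 + 10202.2028 = 13569.2302

13569.2302 $/yr


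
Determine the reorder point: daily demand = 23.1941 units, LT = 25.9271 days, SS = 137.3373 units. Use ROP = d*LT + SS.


d*LT = 23.1941 * 25.9271 = 601.3558
ROP = 601.3558 + 137.3373 = 738.6931

738.6931 units


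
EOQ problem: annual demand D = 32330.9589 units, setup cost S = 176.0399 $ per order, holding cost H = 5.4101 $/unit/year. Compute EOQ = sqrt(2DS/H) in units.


2*D*S = 2 * 32330.9589 * 176.0399 = 11383077.5433
2*D*S/H = 2104041.9851
EOQ = sqrt(2104041.9851) = 1450.5316

1450.5316 units


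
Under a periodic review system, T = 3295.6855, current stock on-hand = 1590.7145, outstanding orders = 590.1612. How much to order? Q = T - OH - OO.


Inventory position = OH + OO = 1590.7145 + 590.1612 = 2180.8757
Q = 3295.6855 - 2180.8757 = 1114.8098

1114.8098 units


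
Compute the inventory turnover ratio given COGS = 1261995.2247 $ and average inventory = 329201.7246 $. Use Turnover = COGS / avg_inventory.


Turnover = 1261995.2247 / 329201.7246 = 3.8335

3.8335


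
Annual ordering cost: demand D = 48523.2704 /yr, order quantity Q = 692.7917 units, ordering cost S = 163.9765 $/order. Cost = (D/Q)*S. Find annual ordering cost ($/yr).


Number of orders = D/Q = 70.0402
Cost = 70.0402 * 163.9765 = 11484.9471

11484.9471 $/yr


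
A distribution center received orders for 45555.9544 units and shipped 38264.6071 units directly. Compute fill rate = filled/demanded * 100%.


FR = 38264.6071 / 45555.9544 * 100 = 83.9947

83.9947%


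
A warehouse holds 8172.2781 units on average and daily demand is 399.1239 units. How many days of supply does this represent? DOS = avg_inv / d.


DOS = 8172.2781 / 399.1239 = 20.4755

20.4755 days


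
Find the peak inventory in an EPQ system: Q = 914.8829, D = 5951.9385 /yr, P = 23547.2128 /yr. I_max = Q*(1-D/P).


D/P = 0.2528
1 - D/P = 0.7472
I_max = 914.8829 * 0.7472 = 683.6315

683.6315 units


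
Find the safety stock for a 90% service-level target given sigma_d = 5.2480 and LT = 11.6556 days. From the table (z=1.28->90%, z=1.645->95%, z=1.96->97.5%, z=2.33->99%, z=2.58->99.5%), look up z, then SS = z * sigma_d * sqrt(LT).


From the table, SL = 90% corresponds to z = 1.28
sqrt(LT) = sqrt(11.6556) = 3.4140
SS = 1.28 * 5.2480 * 3.4140 = 22.9335

22.9335 units


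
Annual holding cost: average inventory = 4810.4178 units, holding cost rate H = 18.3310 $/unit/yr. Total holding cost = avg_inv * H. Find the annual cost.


Cost = 4810.4178 * 18.3310 = 88179.7687

88179.7687 $/yr


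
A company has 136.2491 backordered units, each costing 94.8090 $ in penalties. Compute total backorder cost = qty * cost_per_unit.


Total = 136.2491 * 94.8090 = 12917.6409

12917.6409 $


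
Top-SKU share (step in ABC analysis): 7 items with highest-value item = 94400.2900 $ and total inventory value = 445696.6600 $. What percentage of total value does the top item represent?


Top item = 94400.2900
Total = 445696.6600
Percentage = 94400.2900 / 445696.6600 * 100 = 21.1804

21.1804%


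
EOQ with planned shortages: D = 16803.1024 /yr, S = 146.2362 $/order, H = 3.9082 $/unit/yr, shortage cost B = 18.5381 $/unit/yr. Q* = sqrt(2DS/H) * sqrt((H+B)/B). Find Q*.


sqrt(2DS/H) = 1121.3696
sqrt((H+B)/B) = 1.1004
Q* = 1121.3696 * 1.1004 = 1233.9244

1233.9244 units


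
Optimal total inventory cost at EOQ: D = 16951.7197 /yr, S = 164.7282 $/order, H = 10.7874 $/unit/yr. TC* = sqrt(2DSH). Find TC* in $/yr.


2*D*S*H = 60246038.3566
TC* = sqrt(60246038.3566) = 7761.8322

7761.8322 $/yr
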